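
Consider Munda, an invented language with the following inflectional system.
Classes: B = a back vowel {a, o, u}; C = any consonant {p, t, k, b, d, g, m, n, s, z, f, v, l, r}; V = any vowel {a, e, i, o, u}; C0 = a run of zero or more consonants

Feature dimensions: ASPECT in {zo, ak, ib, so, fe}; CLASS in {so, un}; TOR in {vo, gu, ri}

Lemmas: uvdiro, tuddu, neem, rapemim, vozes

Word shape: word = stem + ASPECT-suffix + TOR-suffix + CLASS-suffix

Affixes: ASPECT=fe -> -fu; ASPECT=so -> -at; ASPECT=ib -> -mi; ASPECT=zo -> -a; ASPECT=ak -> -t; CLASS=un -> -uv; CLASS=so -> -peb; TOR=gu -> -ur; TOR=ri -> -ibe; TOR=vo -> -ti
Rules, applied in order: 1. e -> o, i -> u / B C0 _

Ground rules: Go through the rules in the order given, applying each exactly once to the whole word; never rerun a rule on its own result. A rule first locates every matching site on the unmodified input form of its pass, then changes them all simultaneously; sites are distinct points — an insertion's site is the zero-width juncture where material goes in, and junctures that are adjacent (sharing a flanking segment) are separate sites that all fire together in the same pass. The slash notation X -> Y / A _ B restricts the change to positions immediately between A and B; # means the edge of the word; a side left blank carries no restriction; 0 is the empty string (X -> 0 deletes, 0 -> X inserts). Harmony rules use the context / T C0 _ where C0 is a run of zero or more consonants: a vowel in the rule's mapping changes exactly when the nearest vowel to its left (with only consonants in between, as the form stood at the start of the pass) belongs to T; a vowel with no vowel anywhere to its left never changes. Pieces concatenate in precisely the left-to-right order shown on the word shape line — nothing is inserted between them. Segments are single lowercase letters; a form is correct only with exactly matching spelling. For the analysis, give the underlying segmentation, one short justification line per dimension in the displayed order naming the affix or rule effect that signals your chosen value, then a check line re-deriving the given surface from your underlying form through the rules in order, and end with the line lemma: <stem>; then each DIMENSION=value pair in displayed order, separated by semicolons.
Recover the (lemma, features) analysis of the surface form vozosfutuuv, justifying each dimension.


underlying: vozes-fu-ti-uv
ASPECT=fe - signalled by the affix -fu
CLASS=un - signalled by the affix -uv
TOR=vo - signalled by the affix -ti
check: vozesfutiuv -> vozosfutuuv
lemma: vozes; ASPECT=fe; CLASS=un; TOR=vo


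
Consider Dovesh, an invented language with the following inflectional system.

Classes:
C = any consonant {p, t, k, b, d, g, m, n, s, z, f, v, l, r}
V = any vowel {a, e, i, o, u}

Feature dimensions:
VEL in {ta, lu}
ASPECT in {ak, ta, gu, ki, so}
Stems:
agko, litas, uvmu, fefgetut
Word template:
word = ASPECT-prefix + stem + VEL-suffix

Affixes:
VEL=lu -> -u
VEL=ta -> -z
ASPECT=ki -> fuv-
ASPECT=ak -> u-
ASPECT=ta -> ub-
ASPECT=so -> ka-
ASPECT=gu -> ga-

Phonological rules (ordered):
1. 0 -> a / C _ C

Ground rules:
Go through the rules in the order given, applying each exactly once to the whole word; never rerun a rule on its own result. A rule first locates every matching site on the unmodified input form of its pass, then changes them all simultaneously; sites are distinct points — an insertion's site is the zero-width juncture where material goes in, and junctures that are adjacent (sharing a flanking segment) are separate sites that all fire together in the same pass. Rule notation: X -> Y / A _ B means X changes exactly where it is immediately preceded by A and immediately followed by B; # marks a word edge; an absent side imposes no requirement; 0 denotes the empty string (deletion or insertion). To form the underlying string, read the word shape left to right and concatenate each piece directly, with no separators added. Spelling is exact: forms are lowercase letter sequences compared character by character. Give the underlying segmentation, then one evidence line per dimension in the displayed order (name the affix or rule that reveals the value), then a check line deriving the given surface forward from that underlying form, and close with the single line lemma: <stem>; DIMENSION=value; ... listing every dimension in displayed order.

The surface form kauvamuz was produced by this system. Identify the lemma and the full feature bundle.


underlying: ka-uvmu-z
VEL=ta - signalled by the affix -z
ASPECT=so - signalled by the affix ka-
check: kauvmuz -> kauvamuz
lemma: uvmu; VEL=ta; ASPECT=so


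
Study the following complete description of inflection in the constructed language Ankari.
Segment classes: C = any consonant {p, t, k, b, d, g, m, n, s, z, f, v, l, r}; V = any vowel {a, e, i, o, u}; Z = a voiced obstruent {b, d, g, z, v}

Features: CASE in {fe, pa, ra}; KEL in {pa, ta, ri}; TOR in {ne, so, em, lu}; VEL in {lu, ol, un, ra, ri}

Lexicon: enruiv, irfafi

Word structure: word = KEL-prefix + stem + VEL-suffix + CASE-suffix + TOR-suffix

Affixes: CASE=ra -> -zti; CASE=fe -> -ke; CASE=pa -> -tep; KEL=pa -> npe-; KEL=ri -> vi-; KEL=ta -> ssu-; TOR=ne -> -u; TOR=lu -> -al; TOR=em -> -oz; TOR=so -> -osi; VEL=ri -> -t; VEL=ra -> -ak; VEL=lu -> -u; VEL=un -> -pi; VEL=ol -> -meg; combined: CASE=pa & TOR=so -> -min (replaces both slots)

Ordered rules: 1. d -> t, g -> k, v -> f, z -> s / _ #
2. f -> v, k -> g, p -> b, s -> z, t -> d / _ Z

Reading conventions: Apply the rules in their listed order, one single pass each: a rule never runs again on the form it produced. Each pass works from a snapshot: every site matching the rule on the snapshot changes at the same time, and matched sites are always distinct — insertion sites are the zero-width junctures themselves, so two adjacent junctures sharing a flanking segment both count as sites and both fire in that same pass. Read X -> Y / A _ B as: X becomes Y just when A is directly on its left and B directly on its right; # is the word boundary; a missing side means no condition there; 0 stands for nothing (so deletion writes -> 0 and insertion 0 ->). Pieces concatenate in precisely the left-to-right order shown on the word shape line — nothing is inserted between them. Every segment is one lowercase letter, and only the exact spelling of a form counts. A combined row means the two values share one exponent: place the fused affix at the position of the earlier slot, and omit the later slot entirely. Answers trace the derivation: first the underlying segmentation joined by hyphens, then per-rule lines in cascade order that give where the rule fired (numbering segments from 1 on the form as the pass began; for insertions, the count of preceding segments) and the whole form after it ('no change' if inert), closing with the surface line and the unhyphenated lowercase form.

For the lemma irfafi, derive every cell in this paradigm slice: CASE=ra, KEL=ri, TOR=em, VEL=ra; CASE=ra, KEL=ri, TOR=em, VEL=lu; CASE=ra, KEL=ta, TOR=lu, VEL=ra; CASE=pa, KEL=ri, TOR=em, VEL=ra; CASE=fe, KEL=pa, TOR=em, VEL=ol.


cell CASE=ra, KEL=ri, TOR=em, VEL=ra:
underlying: vi-irfafi-ak-zti-oz
1. d -> t, g -> k, v -> f, z -> s / _ #: fires at position(s) 15: viirfafiakztios
2. f -> v, k -> g, p -> b, s -> z, t -> d / _ Z: fires at position(s) 10: viirfafiagztios
surface: viirfafiagztios

cell CASE=ra, KEL=ri, TOR=em, VEL=lu:
underlying: vi-irfafi-u-zti-oz
1. d -> t, g -> k, v -> f, z -> s / _ #: fires at position(s) 14: viirfafiuztios
2. f -> v, k -> g, p -> b, s -> z, t -> d / _ Z: no change
surface: viirfafiuztios

cell CASE=ra, KEL=ta, TOR=lu, VEL=ra:
underlying: ssu-irfafi-ak-zti-al
1. d -> t, g -> k, v -> f, z -> s / _ #: no change
2. f -> v, k -> g, p -> b, s -> z, t -> d / _ Z: fires at position(s) 11: ssuirfafiagztial
surface: ssuirfafiagztial

cell CASE=pa, KEL=ri, TOR=em, VEL=ra:
underlying: vi-irfafi-ak-tep-oz
1. d -> t, g -> k, v -> f, z -> s / _ #: fires at position(s) 15: viirfafiaktepos
2. f -> v, k -> g, p -> b, s -> z, t -> d / _ Z: no change
surface: viirfafiaktepos

cell CASE=fe, KEL=pa, TOR=em, VEL=ol:
underlying: npe-irfafi-meg-ke-oz
1. d -> t, g -> k, v -> f, z -> s / _ #: fires at position(s) 16: npeirfafimegkeos
2. f -> v, k -> g, p -> b, s -> z, t -> d / _ Z: no change
surface: npeirfafimegkeos


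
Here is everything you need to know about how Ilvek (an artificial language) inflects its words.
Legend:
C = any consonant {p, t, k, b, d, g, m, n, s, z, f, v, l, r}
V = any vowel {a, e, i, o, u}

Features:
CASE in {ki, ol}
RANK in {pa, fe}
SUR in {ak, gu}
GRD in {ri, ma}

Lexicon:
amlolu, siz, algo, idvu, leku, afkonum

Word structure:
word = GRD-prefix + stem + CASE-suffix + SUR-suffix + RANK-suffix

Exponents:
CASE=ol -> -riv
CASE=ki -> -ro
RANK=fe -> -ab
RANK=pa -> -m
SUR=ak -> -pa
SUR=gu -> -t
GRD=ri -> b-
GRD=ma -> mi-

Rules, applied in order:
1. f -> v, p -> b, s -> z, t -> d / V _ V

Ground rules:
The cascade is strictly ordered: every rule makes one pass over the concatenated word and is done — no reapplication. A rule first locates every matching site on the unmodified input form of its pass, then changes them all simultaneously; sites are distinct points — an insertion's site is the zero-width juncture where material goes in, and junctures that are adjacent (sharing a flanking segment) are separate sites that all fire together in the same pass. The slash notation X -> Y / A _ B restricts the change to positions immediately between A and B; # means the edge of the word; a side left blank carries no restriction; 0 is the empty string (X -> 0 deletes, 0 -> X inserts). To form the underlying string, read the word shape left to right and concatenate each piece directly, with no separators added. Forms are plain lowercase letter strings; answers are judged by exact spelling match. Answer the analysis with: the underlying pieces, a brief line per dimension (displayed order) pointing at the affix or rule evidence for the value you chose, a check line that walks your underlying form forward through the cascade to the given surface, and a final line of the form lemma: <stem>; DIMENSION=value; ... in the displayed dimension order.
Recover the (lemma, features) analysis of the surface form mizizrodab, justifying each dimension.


underlying: mi-siz-ro-t-ab
CASE=ki - signalled by the affix -ro
RANK=fe - signalled by the affix -ab
SUR=gu - signalled by the affix -t
GRD=ma - signalled by the affix mi-
check: misizrotab -> mizizrodab
lemma: siz; CASE=ki; RANK=fe; SUR=gu; GRD=ma


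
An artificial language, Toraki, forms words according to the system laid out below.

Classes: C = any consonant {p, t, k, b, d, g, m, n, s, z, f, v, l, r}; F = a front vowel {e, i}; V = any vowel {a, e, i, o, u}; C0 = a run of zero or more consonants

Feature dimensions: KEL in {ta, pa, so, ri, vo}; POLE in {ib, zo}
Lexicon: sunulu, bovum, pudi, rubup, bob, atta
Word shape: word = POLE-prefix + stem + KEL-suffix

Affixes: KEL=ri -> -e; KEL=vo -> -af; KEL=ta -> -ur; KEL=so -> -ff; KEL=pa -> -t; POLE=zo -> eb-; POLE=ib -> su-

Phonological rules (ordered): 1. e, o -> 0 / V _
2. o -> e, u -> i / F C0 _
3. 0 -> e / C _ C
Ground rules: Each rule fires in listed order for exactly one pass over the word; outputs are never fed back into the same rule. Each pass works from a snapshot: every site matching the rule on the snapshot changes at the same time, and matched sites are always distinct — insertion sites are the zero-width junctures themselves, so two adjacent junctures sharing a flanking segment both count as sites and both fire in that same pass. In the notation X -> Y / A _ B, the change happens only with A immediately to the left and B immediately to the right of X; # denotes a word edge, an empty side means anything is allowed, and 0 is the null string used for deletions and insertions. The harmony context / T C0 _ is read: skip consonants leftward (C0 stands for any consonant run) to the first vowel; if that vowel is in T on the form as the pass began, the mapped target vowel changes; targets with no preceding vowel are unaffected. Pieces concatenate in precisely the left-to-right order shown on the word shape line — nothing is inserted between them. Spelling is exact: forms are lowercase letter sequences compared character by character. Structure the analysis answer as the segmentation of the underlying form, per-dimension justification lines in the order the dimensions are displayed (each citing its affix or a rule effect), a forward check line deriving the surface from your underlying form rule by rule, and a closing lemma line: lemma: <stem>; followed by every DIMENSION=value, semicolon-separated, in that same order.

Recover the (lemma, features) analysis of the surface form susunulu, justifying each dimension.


underlying: su-sunulu-e
KEL=ri - signalled by the affix -e
POLE=ib - signalled by the affix su-
check: susunulue -> susunulu -> susunulu -> susunulu
lemma: sunulu; KEL=ri; POLE=ib


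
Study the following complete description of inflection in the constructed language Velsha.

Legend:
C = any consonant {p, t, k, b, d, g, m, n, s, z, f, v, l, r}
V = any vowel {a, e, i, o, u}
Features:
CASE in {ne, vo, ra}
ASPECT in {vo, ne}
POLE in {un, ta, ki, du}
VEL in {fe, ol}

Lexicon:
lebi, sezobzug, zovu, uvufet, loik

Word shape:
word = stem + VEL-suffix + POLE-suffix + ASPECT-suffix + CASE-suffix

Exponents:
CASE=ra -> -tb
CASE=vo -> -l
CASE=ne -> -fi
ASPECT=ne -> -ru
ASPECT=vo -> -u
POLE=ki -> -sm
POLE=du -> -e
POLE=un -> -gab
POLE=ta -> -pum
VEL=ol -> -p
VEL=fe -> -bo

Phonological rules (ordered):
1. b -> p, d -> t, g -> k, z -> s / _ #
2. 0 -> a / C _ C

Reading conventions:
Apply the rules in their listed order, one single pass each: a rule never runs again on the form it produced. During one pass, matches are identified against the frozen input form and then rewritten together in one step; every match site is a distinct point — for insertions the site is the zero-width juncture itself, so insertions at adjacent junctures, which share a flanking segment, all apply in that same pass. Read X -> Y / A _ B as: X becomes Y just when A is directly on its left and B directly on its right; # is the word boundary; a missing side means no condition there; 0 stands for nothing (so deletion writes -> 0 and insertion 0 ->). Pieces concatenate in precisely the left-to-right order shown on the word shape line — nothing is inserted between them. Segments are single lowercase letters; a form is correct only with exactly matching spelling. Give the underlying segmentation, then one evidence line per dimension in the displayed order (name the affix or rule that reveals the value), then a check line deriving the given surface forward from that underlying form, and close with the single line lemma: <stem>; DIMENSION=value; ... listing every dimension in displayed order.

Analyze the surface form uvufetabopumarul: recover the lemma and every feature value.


underlying: uvufet-bo-pum-ru-l
CASE=vo - signalled by the affix -l
ASPECT=ne - signalled by the affix -ru
POLE=ta - signalled by the affix -pum
VEL=fe - signalled by the affix -bo
check: uvufetbopumrul -> uvufetbopumrul -> uvufetabopumarul
lemma: uvufet; CASE=vo; ASPECT=ne; POLE=ta; VEL=fe


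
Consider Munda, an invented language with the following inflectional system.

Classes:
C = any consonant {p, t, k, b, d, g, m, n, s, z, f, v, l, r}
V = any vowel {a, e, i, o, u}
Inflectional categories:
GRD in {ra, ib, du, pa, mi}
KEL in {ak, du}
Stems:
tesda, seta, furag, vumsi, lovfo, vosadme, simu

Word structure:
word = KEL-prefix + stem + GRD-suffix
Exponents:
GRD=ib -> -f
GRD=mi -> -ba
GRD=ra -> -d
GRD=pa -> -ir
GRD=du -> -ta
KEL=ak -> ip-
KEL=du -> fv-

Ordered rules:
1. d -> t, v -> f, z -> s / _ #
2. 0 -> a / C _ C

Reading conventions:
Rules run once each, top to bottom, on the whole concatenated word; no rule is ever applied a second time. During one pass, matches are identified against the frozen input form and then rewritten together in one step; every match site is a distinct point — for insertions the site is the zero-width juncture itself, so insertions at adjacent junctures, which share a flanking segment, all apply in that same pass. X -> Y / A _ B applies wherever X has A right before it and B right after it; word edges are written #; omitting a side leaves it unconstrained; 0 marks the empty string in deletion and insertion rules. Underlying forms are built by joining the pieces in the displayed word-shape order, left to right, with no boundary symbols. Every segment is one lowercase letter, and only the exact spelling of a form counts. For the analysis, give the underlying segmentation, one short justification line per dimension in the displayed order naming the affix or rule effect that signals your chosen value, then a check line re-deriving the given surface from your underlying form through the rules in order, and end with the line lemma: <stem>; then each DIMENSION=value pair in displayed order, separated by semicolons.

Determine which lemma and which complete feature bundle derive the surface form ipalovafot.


underlying: ip-lovfo-d
GRD=ra - signalled by the affix -d
KEL=ak - signalled by the affix ip-
check: iplovfod -> iplovfot -> ipalovafot
lemma: lovfo; GRD=ra; KEL=ak


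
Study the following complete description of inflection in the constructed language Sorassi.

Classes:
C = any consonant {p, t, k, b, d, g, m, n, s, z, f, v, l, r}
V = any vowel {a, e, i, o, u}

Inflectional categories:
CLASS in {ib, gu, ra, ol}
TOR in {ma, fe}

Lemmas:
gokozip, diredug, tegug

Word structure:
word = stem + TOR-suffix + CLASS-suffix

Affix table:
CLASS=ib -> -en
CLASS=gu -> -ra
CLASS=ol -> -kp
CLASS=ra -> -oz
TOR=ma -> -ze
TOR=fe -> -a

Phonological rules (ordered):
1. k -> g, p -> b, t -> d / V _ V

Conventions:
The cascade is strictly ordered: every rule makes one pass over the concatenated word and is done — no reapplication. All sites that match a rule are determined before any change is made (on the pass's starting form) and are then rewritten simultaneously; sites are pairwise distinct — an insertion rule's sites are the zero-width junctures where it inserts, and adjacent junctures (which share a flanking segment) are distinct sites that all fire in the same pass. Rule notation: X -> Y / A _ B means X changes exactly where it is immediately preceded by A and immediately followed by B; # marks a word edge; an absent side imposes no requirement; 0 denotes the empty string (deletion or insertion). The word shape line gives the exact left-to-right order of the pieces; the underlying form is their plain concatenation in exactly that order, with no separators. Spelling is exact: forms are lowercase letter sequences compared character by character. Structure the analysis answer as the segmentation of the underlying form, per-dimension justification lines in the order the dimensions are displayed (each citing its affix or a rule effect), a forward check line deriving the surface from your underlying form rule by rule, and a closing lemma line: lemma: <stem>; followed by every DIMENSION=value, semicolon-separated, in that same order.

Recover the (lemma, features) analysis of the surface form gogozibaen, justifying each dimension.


underlying: gokozip-a-en
CLASS=ib - signalled by the affix -en
TOR=fe - signalled by the affix -a
check: gokozipaen -> gogozibaen
lemma: gokozip; CLASS=ib; TOR=fe


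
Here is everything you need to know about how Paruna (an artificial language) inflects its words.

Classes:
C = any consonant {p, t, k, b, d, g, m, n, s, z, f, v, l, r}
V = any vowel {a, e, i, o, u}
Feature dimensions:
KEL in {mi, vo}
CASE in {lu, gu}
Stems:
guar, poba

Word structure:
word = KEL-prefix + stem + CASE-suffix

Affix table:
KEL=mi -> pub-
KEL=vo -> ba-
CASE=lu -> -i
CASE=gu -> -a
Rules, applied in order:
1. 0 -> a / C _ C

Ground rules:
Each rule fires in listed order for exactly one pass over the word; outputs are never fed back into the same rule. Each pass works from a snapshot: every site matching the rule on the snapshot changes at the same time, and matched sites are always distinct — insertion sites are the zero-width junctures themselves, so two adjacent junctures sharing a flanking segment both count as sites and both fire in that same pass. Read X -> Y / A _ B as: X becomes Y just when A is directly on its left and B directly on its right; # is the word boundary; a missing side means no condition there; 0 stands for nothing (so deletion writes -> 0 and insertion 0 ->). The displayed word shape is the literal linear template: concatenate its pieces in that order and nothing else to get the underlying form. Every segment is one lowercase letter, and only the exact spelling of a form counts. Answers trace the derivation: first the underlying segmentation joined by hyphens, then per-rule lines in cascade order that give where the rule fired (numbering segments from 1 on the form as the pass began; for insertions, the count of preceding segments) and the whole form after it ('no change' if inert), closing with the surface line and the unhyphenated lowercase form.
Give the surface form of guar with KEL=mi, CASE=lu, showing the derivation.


underlying: pub-guar-i
1. 0 -> a / C _ C: inserts after position(s) 3: pubaguari
surface: pubaguari


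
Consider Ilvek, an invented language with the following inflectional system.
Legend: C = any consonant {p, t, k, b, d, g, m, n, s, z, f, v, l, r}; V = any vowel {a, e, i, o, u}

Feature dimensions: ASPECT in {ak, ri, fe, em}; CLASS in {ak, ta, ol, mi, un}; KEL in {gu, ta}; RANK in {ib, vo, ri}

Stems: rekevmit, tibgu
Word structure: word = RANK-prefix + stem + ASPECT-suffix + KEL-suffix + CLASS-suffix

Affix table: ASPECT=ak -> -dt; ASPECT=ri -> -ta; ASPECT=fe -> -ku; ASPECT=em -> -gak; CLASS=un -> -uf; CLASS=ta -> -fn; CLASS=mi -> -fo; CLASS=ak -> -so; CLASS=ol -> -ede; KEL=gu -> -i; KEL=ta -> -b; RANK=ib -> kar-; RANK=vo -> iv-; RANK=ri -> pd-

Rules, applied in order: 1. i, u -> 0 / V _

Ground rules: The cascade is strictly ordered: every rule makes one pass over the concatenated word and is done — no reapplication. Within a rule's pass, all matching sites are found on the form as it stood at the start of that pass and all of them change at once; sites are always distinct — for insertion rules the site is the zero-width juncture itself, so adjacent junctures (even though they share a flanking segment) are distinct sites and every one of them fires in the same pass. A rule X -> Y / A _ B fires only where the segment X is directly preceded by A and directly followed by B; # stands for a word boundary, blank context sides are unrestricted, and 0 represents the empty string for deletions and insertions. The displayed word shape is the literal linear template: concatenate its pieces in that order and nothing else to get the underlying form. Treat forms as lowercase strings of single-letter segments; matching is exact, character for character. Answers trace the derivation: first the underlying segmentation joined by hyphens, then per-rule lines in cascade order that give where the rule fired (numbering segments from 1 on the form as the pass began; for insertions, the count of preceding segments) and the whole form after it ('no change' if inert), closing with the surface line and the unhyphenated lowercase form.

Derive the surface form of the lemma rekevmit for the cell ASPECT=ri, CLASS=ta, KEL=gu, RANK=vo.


underlying: iv-rekevmit-ta-i-fn
1. i, u -> 0 / V _: fires at position(s) 13: ivrekevmittafn
surface: ivrekevmittafn


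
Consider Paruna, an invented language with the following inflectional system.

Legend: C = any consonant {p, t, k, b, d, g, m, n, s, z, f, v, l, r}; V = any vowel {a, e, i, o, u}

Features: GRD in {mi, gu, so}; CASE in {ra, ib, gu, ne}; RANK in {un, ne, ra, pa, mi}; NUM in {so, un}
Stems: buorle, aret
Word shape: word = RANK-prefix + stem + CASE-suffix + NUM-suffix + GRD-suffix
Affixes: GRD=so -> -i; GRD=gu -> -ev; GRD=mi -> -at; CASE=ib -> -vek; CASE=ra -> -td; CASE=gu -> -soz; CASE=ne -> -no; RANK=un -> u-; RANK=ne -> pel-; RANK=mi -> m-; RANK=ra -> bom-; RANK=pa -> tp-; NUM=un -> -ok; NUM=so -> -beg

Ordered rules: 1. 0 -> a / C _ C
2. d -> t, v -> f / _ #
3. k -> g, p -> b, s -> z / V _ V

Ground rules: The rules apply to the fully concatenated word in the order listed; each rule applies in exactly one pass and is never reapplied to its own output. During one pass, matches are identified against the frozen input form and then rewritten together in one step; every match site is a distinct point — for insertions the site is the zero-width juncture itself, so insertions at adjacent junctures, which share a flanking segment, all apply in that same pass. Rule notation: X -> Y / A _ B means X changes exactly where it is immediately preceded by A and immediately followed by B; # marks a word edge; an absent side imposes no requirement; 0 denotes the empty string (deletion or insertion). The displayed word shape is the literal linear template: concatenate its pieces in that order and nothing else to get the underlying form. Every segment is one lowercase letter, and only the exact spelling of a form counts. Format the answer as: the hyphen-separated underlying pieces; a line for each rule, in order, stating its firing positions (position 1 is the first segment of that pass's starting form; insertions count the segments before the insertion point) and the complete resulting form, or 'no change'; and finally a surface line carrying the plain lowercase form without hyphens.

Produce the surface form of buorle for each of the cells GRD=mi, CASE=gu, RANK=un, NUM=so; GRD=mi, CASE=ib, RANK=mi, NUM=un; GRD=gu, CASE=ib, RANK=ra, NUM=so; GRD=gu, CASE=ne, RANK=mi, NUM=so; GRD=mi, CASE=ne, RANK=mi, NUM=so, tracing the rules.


cell GRD=mi, CASE=gu, RANK=un, NUM=so:
underlying: u-buorle-soz-beg-at
1. 0 -> a / C _ C: inserts after position(s) 5, 10: ubuoralesozabegat
2. d -> t, v -> f / _ #: no change
3. k -> g, p -> b, s -> z / V _ V: fires at position(s) 9: ubuoralezozabegat
surface: ubuoralezozabegat

cell GRD=mi, CASE=ib, RANK=mi, NUM=un:
underlying: m-buorle-vek-ok-at
1. 0 -> a / C _ C: inserts after position(s) 1, 5: mabuoralevekokat
2. d -> t, v -> f / _ #: no change
3. k -> g, p -> b, s -> z / V _ V: fires at position(s) 12, 14: mabuoralevegogat
surface: mabuoralevegogat

cell GRD=gu, CASE=ib, RANK=ra, NUM=so:
underlying: bom-buorle-vek-beg-ev
1. 0 -> a / C _ C: inserts after position(s) 3, 7, 12: bomabuoralevekabegev
2. d -> t, v -> f / _ #: fires at position(s) 20: bomabuoralevekabegef
3. k -> g, p -> b, s -> z / V _ V: fires at position(s) 14: bomabuoralevegabegef
surface: bomabuoralevegabegef

cell GRD=gu, CASE=ne, RANK=mi, NUM=so:
underlying: m-buorle-no-beg-ev
1. 0 -> a / C _ C: inserts after position(s) 1, 5: mabuoralenobegev
2. d -> t, v -> f / _ #: fires at position(s) 16: mabuoralenobegef
3. k -> g, p -> b, s -> z / V _ V: no change
surface: mabuoralenobegef

cell GRD=mi, CASE=ne, RANK=mi, NUM=so:
underlying: m-buorle-no-beg-at
1. 0 -> a / C _ C: inserts after position(s) 1, 5: mabuoralenobegat
2. d -> t, v -> f / _ #: no change
3. k -> g, p -> b, s -> z / V _ V: no change
surface: mabuoralenobegat


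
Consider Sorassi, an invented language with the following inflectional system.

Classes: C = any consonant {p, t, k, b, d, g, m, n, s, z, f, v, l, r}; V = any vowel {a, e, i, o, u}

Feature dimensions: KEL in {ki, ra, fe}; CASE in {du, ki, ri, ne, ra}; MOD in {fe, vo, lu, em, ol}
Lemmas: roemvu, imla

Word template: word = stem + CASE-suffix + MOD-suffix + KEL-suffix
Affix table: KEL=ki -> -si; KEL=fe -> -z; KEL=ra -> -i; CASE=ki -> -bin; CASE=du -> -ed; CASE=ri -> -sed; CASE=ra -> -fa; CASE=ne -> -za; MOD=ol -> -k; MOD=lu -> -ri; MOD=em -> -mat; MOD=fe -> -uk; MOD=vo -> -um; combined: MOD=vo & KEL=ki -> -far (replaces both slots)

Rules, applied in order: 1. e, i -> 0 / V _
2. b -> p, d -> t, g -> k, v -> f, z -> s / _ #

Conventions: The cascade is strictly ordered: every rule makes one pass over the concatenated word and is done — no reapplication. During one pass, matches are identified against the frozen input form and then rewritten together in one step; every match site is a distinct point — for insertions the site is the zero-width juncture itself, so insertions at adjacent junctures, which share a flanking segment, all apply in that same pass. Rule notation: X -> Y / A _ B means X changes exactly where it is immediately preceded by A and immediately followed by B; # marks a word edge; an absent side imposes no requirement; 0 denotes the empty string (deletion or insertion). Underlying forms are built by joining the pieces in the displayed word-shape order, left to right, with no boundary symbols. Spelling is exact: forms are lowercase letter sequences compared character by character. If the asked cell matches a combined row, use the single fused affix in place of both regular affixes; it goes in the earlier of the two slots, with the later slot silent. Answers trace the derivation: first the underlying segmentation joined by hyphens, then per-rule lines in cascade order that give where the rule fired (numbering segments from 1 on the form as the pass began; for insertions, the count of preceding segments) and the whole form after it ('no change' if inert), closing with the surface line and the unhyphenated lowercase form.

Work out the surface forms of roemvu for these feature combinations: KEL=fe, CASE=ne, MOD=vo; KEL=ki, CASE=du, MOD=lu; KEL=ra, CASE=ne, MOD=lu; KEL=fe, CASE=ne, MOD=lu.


cell KEL=fe, CASE=ne, MOD=vo:
underlying: roemvu-za-um-z
1. e, i -> 0 / V _: fires at position(s) 3: romvuzaumz
2. b -> p, d -> t, g -> k, v -> f, z -> s / _ #: fires at position(s) 10: romvuzaums
surface: romvuzaums

cell KEL=ki, CASE=du, MOD=lu:
underlying: roemvu-ed-ri-si
1. e, i -> 0 / V _: fires at position(s) 3, 7: romvudrisi
2. b -> p, d -> t, g -> k, v -> f, z -> s / _ #: no change
surface: romvudrisi

cell KEL=ra, CASE=ne, MOD=lu:
underlying: roemvu-za-ri-i
1. e, i -> 0 / V _: fires at position(s) 3, 11: romvuzari
2. b -> p, d -> t, g -> k, v -> f, z -> s / _ #: no change
surface: romvuzari

cell KEL=fe, CASE=ne, MOD=lu:
underlying: roemvu-za-ri-z
1. e, i -> 0 / V _: fires at position(s) 3: romvuzariz
2. b -> p, d -> t, g -> k, v -> f, z -> s / _ #: fires at position(s) 10: romvuzaris
surface: romvuzaris


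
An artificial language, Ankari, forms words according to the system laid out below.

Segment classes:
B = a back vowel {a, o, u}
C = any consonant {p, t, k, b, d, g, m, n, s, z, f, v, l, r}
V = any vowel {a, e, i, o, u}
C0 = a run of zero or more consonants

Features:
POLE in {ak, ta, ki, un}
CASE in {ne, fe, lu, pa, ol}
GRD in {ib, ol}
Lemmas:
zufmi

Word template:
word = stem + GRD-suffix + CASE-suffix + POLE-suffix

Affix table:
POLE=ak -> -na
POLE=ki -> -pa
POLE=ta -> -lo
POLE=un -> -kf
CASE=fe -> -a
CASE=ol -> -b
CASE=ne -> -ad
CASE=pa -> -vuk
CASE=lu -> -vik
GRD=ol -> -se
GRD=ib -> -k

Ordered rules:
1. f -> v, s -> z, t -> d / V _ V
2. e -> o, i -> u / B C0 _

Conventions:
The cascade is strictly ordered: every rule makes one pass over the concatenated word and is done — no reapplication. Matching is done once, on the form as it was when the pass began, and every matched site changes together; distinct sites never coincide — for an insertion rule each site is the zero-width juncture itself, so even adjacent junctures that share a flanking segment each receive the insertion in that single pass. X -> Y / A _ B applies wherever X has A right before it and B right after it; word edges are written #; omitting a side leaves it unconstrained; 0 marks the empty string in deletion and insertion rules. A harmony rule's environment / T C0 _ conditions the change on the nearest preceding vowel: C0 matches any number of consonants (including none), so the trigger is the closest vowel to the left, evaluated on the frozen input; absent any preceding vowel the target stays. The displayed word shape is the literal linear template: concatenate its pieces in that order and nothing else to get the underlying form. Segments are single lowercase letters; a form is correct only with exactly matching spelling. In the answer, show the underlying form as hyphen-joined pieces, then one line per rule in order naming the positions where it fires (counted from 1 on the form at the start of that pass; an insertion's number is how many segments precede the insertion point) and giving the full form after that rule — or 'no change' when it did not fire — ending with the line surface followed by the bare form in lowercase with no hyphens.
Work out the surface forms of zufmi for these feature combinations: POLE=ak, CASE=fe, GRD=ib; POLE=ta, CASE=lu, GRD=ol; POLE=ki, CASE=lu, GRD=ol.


cell POLE=ak, CASE=fe, GRD=ib:
underlying: zufmi-k-a-na
1. f -> v, s -> z, t -> d / V _ V: no change
2. e -> o, i -> u / B C0 _: fires at position(s) 5: zufmukana
surface: zufmukana

cell POLE=ta, CASE=lu, GRD=ol:
underlying: zufmi-se-vik-lo
1. f -> v, s -> z, t -> d / V _ V: fires at position(s) 6: zufmizeviklo
2. e -> o, i -> u / B C0 _: fires at position(s) 5: zufmuzeviklo
surface: zufmuzeviklo

cell POLE=ki, CASE=lu, GRD=ol:
underlying: zufmi-se-vik-pa
1. f -> v, s -> z, t -> d / V _ V: fires at position(s) 6: zufmizevikpa
2. e -> o, i -> u / B C0 _: fires at position(s) 5: zufmuzevikpa
surface: zufmuzevikpa


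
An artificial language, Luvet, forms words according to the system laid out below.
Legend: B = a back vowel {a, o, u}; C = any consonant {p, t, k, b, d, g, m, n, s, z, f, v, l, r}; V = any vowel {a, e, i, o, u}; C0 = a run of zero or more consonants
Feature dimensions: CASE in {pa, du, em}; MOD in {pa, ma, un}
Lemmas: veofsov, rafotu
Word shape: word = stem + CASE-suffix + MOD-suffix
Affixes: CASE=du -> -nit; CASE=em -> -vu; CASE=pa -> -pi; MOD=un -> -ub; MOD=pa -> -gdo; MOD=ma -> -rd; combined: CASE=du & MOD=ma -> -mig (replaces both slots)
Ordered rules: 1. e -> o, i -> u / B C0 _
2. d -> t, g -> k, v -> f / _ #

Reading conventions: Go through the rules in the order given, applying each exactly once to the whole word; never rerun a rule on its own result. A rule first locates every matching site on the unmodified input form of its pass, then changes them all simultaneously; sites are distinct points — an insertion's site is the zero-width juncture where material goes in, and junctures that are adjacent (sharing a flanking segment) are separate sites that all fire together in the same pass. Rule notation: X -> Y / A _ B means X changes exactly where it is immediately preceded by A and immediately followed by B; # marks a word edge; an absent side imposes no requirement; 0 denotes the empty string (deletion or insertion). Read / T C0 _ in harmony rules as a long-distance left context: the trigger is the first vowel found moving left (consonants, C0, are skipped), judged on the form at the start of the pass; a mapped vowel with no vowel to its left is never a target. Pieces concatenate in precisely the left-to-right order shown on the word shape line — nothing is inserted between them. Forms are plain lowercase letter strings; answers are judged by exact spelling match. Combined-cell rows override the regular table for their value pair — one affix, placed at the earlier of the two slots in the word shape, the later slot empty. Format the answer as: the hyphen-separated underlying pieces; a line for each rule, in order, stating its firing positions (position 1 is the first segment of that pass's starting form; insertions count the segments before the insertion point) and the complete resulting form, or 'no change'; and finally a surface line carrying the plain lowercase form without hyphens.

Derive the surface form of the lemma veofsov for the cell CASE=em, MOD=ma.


underlying: veofsov-vu-rd
1. e -> o, i -> u / B C0 _: no change
2. d -> t, g -> k, v -> f / _ #: fires at position(s) 11: veofsovvurt
surface: veofsovvurt


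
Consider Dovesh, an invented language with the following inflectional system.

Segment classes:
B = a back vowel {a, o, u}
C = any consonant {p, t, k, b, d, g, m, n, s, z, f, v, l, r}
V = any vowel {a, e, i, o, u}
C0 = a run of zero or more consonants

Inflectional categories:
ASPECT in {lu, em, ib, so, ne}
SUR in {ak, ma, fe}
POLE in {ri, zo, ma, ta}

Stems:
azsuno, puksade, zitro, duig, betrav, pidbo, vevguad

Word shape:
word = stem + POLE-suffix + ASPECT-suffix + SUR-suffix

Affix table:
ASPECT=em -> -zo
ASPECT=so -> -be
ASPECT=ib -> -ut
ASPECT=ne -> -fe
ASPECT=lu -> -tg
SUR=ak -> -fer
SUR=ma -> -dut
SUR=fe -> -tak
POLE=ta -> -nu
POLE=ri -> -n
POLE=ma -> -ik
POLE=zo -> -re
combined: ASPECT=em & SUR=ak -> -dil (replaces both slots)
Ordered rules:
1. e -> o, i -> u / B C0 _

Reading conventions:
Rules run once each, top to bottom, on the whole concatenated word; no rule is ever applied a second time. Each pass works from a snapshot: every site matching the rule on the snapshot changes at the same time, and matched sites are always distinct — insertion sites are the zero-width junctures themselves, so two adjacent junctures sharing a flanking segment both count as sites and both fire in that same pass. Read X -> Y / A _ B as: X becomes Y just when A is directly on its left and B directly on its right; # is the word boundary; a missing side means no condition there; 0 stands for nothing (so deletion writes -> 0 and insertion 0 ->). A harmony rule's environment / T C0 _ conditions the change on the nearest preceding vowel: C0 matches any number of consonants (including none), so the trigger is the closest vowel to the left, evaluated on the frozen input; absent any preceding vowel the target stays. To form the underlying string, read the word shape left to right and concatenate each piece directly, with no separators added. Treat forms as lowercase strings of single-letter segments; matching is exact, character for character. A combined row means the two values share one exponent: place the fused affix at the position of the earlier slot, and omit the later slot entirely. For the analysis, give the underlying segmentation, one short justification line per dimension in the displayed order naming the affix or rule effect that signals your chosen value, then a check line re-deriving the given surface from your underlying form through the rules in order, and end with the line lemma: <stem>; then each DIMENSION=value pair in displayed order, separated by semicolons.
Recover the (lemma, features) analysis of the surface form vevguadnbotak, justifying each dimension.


underlying: vevguad-n-be-tak
ASPECT=so - signalled by the affix -be
SUR=fe - signalled by the affix -tak
POLE=ri - signalled by the affix -n
check: vevguadnbetak -> vevguadnbotak
lemma: vevguad; ASPECT=so; SUR=fe; POLE=ri


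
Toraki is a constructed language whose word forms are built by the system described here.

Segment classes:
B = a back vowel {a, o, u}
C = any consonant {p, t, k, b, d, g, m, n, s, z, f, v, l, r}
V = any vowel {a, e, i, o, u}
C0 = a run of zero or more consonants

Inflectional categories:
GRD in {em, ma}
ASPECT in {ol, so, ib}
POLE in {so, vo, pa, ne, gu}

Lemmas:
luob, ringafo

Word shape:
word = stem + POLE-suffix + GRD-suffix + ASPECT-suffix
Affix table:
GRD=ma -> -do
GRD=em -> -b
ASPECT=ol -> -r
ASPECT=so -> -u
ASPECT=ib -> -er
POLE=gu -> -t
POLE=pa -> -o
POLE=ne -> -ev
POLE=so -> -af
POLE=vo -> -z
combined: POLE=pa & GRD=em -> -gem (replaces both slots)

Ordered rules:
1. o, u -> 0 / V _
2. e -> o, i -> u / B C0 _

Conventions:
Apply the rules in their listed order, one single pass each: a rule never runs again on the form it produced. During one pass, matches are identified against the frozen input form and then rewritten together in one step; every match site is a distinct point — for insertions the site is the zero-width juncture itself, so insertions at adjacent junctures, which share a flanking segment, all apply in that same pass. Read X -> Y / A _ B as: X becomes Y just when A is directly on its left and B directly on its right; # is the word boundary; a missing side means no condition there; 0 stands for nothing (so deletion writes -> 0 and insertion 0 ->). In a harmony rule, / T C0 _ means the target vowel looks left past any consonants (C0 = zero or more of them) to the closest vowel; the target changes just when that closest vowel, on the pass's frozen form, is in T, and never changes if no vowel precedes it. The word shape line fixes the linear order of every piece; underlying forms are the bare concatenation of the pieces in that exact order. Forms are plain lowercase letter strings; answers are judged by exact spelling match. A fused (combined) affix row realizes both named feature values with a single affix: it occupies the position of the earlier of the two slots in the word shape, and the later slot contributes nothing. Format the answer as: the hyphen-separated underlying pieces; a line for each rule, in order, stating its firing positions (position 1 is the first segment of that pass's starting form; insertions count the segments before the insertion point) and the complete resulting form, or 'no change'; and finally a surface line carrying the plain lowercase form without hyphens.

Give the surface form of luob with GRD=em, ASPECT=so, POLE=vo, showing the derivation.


underlying: luob-z-b-u
1. o, u -> 0 / V _: fires at position(s) 3: lubzbu
2. e -> o, i -> u / B C0 _: no change
surface: lubzbu
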